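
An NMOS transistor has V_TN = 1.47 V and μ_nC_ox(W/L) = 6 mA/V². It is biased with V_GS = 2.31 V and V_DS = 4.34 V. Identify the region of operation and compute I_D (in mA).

V_ov = V_GS − V_TN = 2.31 − 1.47 = 0.84 V.
Since V_DS = 4.34 V ≥ V_ov = 0.84 V, the device is in saturation.
I_D = ½ k_n V_ov² = 0.5 × 6 × 0.84² = 2.12 mA.

Saturation; I_D = 2.12 mA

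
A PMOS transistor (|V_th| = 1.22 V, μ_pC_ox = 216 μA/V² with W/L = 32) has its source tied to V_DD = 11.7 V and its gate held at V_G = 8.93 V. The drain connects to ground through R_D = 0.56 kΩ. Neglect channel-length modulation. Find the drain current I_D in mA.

I_D = 8.30 mA

V_SG = V_DD − V_G = 11.7 − 8.93 = 2.77 V, so V_ov = 2.77 − 1.22 = 1.55 V.
k_p = μ_pC_ox · (W/L) = 6.912 mA/V².
Assume saturation: I_D = ½ k_p V_ov² = 0.5 × 6.912 × 1.55² = 8.3 mA, giving V_SD = V_DD − I_D R_D = 11.7 − 8.3 × 0.56 = 7.05 V.
V_SD = 7.05 V ≥ V_ov = 1.55 V, confirming saturation.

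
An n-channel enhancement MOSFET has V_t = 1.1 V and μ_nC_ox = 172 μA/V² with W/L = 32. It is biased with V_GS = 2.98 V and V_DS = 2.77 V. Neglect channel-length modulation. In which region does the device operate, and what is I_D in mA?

Saturation; I_D = 9.73 mA

k_n = μ_nC_ox · (W/L) = 5.504 mA/V².
V_ov = V_GS − V_t = 2.98 − 1.1 = 1.88 V.
Since V_DS = 2.77 V ≥ V_ov = 1.88 V, the device is in saturation.
I_D = ½ k_n V_ov² = 0.5 × 5.504 × 1.88² = 9.73 mA.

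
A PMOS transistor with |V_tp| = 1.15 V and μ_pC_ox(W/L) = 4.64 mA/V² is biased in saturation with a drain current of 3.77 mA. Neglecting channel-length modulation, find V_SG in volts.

V_SG = 2.42 V

In saturation I_D = ½ k_p (V_SG − |V_tp|)², so V_SG − |V_tp| = √(2 I_D / k_p) = √(2 × 3.77 / 4.64) = 1.27 V.
V_SG = 1.15 + 1.27 = 2.42 V.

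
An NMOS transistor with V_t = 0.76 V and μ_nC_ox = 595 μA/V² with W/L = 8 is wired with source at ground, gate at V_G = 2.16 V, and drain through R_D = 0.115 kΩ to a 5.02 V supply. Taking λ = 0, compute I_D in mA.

I_D = 4.66 mA

V_GS = V_G = 2.16 V, so V_ov = 2.16 − 0.76 = 1.4 V.
k_n = μ_nC_ox · (W/L) = 4.76 mA/V².
Assume saturation: I_D = ½ k_n V_ov² = 0.5 × 4.76 × 1.4² = 4.66 mA, giving V_DS = V_DD − I_D R_D = 5.02 − 4.66 × 0.115 = 4.48 V.
V_DS = 4.48 V ≥ V_ov = 1.4 V, confirming saturation.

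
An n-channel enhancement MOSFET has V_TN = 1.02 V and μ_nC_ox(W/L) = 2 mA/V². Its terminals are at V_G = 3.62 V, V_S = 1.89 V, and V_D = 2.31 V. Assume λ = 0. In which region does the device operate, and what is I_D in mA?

V_GS = V_G − V_S = 3.62 − 1.89 = 1.73 V; V_DS = V_D − V_S = 2.31 − 1.89 = 0.42 V.
V_ov = V_GS − V_TN = 1.73 − 1.02 = 0.71 V.
Since V_DS = 0.42 V < V_ov = 0.71 V, the device is in the triode region.
I_D = k_n [V_ov · V_DS − ½ V_DS²] = 2 × [0.71 × 0.42 − 0.5 × 0.42²] = 0.42 mA.

Triode; I_D = 0.420 mA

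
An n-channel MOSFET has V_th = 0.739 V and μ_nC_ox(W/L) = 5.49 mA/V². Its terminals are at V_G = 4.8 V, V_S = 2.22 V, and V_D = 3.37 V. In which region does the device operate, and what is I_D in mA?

V_GS = V_G − V_S = 4.8 − 2.22 = 2.58 V; V_DS = V_D − V_S = 3.37 − 2.22 = 1.15 V.
V_ov = V_GS − V_th = 2.58 − 0.739 = 1.84 V.
Since V_DS = 1.15 V < V_ov = 1.84 V, the device is in the triode region.
I_D = k_n [V_ov · V_DS − ½ V_DS²] = 5.49 × [1.84 × 1.15 − 0.5 × 1.15²] = 7.99 mA.

Triode; I_D = 7.99 mA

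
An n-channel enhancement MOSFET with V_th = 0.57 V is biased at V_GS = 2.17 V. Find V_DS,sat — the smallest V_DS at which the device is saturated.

The boundary between triode and saturation is V_DS = V_GS − V_th = V_ov.
V_ov = 2.17 − 0.57 = 1.6 V.

V_DS,sat = 1.60 V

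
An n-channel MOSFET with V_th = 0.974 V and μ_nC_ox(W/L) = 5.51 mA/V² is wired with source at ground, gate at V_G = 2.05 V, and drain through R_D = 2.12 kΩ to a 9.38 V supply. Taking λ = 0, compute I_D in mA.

I_D = 3.19 mA

V_GS = V_G = 2.05 V, so V_ov = 2.05 − 0.974 = 1.08 V.
Assume saturation: I_D = ½ k_n V_ov² = 0.5 × 5.51 × 1.08² = 3.19 mA, giving V_DS = V_DD − I_D R_D = 9.38 − 3.19 × 2.12 = 2.62 V.
V_DS = 2.62 V ≥ V_ov = 1.08 V, confirming saturation.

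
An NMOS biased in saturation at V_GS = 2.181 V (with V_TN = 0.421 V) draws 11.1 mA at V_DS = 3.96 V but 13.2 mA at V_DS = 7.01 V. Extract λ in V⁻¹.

With V_GS fixed, I_D ∝ (1 + λ V_DS) in saturation, so I_D2/I_D1 = (1 + λ V_DS2)/(1 + λ V_DS1).
13.2/11.1 = 1.189 = (1 + 7.01 λ)/(1 + 3.96 λ).
Solving: λ (I_D1 V_DS2 − I_D2 V_DS1) = I_D2 − I_D1, so λ = (13.2 − 11.1) / (11.1 × 7.01 − 13.2 × 3.96) = 2.1 / 25.5 = 0.0822 V⁻¹.

λ = 0.0822 V⁻¹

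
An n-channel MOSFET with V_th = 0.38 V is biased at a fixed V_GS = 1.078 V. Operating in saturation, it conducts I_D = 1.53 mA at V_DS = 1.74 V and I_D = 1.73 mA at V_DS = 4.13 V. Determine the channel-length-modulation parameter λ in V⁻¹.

λ = 0.0604 V⁻¹

With V_GS fixed, I_D ∝ (1 + λ V_DS) in saturation, so I_D2/I_D1 = (1 + λ V_DS2)/(1 + λ V_DS1).
1.73/1.53 = 1.131 = (1 + 4.13 λ)/(1 + 1.74 λ).
Solving: λ (I_D1 V_DS2 − I_D2 V_DS1) = I_D2 − I_D1, so λ = (1.73 − 1.53) / (1.53 × 4.13 − 1.73 × 1.74) = 0.2 / 3.31 = 0.0604 V⁻¹.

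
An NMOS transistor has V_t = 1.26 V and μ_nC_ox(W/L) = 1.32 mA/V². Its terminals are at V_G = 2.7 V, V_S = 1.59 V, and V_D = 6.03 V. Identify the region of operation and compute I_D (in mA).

Cutoff; I_D = 0 mA

V_GS = V_G − V_S = 2.7 − 1.59 = 1.11 V; V_DS = V_D − V_S = 6.03 − 1.59 = 4.44 V.
V_GS = 1.11 V < V_t = 1.26 V, so the transistor is in cutoff.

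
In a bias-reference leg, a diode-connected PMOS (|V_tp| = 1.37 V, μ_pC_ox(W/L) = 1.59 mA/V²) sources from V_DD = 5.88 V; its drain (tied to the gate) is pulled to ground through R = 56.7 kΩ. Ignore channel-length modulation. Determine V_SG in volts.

V_SG = 1.68 V

With gate tied to drain, V_SG = V_SD ≥ V_SG − |V_tp|, so the device is in saturation.
KCL at the drain: ½ k_p (V_SG − |V_tp|)² = (V_DD − V_SG)/R.
Let x = V_SG − 1.37. Then 45.1 x² + x − 4.51 = 0, giving x = 0.305 V (positive root), so V_SG = 1.68 V.
I_D = (V_DD − V_SG)/R = (5.88 − 1.68) / 56.7 = 0.0742 mA.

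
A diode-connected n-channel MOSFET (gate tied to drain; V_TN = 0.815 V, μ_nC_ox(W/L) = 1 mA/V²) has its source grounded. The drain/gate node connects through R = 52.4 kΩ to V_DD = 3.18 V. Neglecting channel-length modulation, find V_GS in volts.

V_GS = 1.10 V

With gate tied to drain, V_GS = V_DS ≥ V_GS − V_TN, so the device is in saturation.
KCL at the drain: ½ k_n (V_GS − V_TN)² = (V_DD − V_GS)/R.
Let x = V_GS − 0.815. Then 26.2 x² + x − 2.365 = 0, giving x = 0.282 V (positive root), so V_GS = 1.1 V.
I_D = (V_DD − V_GS)/R = (3.18 − 1.1) / 52.4 = 0.0398 mA.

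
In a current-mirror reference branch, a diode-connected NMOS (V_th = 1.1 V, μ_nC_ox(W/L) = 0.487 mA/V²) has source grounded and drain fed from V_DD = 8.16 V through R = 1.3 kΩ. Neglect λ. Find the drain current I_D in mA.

With gate tied to drain, V_GS = V_DS ≥ V_GS − V_th, so the device is in saturation.
KCL at the drain: ½ k_n (V_GS − V_th)² = (V_DD − V_GS)/R.
Let x = V_GS − 1.1. Then 0.317 x² + x − 7.06 = 0, giving x = 3.4 V (positive root), so V_GS = 4.5 V.
I_D = (V_DD − V_GS)/R = (8.16 − 4.5) / 1.3 = 2.82 mA.

I_D = 2.82 mA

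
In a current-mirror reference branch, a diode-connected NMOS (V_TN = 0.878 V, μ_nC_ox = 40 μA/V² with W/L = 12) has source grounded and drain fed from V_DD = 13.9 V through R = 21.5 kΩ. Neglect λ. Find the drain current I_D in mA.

With gate tied to drain, V_GS = V_DS ≥ V_GS − V_TN, so the device is in saturation.
k_n = μ_nC_ox · (W/L) = 0.48 mA/V².
KCL at the drain: ½ k_n (V_GS − V_TN)² = (V_DD − V_GS)/R.
Let x = V_GS − 0.878. Then 5.16 x² + x − 13.02 = 0, giving x = 1.49 V (positive root), so V_GS = 2.37 V.
I_D = (V_DD − V_GS)/R = (13.9 − 2.37) / 21.5 = 0.536 mA.

I_D = 0.536 mA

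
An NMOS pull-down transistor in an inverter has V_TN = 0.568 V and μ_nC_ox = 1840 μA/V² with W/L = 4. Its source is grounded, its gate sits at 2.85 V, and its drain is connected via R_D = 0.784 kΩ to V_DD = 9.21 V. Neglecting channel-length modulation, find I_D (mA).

I_D = 10.8 mA

V_GS = V_G = 2.85 V, so V_ov = 2.85 − 0.568 = 2.28 V.
k_n = μ_nC_ox · (W/L) = 7.36 mA/V².
Assume saturation: I_D = ½ k_n V_ov² = 0.5 × 7.36 × 2.28² = 19.2 mA, giving V_DS = V_DD − I_D R_D = 9.21 − 19.2 × 0.784 = -5.81 V.
But -5.81 V < V_ov = 2.28 V, so the device is actually in triode.
In triode I_D = k_n[V_ov V_DS − ½ V_DS²] and I_D = (V_DD − V_DS)/R_D. Equating: 2.89 V_DS² − 14.17 V_DS + 9.21 = 0, giving V_DS = 0.771 V (the root below V_ov).
I_D = (9.21 − 0.771) / 0.784 = 10.8 mA.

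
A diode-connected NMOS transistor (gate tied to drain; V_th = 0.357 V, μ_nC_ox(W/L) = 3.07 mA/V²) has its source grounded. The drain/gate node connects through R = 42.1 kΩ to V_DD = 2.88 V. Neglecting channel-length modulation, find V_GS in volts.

With gate tied to drain, V_GS = V_DS ≥ V_GS − V_th, so the device is in saturation.
KCL at the drain: ½ k_n (V_GS − V_th)² = (V_DD − V_GS)/R.
Let x = V_GS − 0.357. Then 64.6 x² + x − 2.523 = 0, giving x = 0.19 V (positive root), so V_GS = 0.547 V.
I_D = (V_DD − V_GS)/R = (2.88 − 0.547) / 42.1 = 0.0554 mA.

V_GS = 0.547 V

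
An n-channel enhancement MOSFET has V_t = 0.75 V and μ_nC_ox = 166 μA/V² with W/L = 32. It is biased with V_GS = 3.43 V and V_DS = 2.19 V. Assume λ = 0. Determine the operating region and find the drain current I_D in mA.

Triode; I_D = 18.4 mA

k_n = μ_nC_ox · (W/L) = 5.312 mA/V².
V_ov = V_GS − V_t = 3.43 − 0.75 = 2.68 V.
Since V_DS = 2.19 V < V_ov = 2.68 V, the device is in the triode region.
I_D = k_n [V_ov · V_DS − ½ V_DS²] = 5.312 × [2.68 × 2.19 − 0.5 × 2.19²] = 18.4 mA.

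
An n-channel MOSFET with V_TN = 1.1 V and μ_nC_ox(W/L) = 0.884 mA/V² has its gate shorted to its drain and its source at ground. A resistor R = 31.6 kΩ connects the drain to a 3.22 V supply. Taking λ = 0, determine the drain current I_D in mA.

With gate tied to drain, V_GS = V_DS ≥ V_GS − V_TN, so the device is in saturation.
KCL at the drain: ½ k_n (V_GS − V_TN)² = (V_DD − V_GS)/R.
Let x = V_GS − 1.1. Then 14 x² + x − 2.12 = 0, giving x = 0.355 V (positive root), so V_GS = 1.46 V.
I_D = (V_DD − V_GS)/R = (3.22 − 1.46) / 31.6 = 0.0558 mA.

I_D = 0.0558 mA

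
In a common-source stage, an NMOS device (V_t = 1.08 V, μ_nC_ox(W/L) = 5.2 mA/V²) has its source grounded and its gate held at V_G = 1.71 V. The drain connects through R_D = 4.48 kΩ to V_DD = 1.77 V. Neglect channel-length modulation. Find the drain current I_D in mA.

I_D = 0.367 mA

V_GS = V_G = 1.71 V, so V_ov = 1.71 − 1.08 = 0.63 V.
Assume saturation: I_D = ½ k_n V_ov² = 0.5 × 5.2 × 0.63² = 1.03 mA, giving V_DS = V_DD − I_D R_D = 1.77 − 1.03 × 4.48 = -2.85 V.
But -2.85 V < V_ov = 0.63 V, so the device is actually in triode.
In triode I_D = k_n[V_ov V_DS − ½ V_DS²] and I_D = (V_DD − V_DS)/R_D. Equating: 11.6 V_DS² − 15.68 V_DS + 1.77 = 0, giving V_DS = 0.124 V (the root below V_ov).
I_D = (1.77 − 0.124) / 4.48 = 0.367 mA.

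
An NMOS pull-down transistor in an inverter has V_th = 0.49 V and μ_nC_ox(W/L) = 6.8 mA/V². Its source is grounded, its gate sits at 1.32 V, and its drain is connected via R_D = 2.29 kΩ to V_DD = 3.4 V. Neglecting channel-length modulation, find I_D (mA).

V_GS = V_G = 1.32 V, so V_ov = 1.32 − 0.49 = 0.83 V.
Assume saturation: I_D = ½ k_n V_ov² = 0.5 × 6.8 × 0.83² = 2.34 mA, giving V_DS = V_DD − I_D R_D = 3.4 − 2.34 × 2.29 = -1.96 V.
But -1.96 V < V_ov = 0.83 V, so the device is actually in triode.
In triode I_D = k_n[V_ov V_DS − ½ V_DS²] and I_D = (V_DD − V_DS)/R_D. Equating: 7.79 V_DS² − 13.92 V_DS + 3.4 = 0, giving V_DS = 0.292 V (the root below V_ov).
I_D = (3.4 − 0.292) / 2.29 = 1.36 mA.

I_D = 1.36 mA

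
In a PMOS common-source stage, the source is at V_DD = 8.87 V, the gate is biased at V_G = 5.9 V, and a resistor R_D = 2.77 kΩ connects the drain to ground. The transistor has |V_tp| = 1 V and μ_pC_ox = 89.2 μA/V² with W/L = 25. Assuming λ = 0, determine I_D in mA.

I_D = 2.90 mA

V_SG = V_DD − V_G = 8.87 − 5.9 = 2.97 V, so V_ov = 2.97 − 1 = 1.97 V.
k_p = μ_pC_ox · (W/L) = 2.23 mA/V².
Assume saturation: I_D = ½ k_p V_ov² = 0.5 × 2.23 × 1.97² = 4.33 mA, giving V_SD = V_DD − I_D R_D = 8.87 − 4.33 × 2.77 = -3.12 V.
But -3.12 V < V_ov = 1.97 V, so the device is actually in triode.
In triode I_D = k_p[V_ov V_SD − ½ V_SD²] and I_D = (V_DD − V_SD)/R_D. Equating: 3.09 V_SD² − 13.17 V_SD + 8.87 = 0, giving V_SD = 0.838 V (the root below V_ov).
I_D = (8.87 − 0.838) / 2.77 = 2.9 mA.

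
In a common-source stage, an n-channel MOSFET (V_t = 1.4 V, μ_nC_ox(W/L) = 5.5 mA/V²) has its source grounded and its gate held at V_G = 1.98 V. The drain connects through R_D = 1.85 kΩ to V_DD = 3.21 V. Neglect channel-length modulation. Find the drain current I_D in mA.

V_GS = V_G = 1.98 V, so V_ov = 1.98 − 1.4 = 0.58 V.
Assume saturation: I_D = ½ k_n V_ov² = 0.5 × 5.5 × 0.58² = 0.925 mA, giving V_DS = V_DD − I_D R_D = 3.21 − 0.925 × 1.85 = 1.5 V.
V_DS = 1.5 V ≥ V_ov = 0.58 V, confirming saturation.

I_D = 0.925 mA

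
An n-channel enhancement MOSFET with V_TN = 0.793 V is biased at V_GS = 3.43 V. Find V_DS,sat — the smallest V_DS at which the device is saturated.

The boundary between triode and saturation is V_DS = V_GS − V_TN = V_ov.
V_ov = 3.43 − 0.793 = 2.64 V.

V_DS,sat = 2.64 V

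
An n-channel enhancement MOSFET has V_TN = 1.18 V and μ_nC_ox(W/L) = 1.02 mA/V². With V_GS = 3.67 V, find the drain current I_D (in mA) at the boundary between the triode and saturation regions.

I_D = 3.16 mA

At the boundary V_DS = V_ov = V_GS − V_TN = 3.67 − 1.18 = 2.49 V.
I_D = ½ k_n V_ov² = 0.5 × 1.02 × 2.49² = 3.16 mA.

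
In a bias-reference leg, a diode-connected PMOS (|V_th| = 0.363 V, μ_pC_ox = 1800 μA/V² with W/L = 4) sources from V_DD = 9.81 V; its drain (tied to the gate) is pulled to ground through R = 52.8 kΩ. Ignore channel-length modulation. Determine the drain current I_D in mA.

With gate tied to drain, V_SG = V_SD ≥ V_SG − |V_th|, so the device is in saturation.
k_p = μ_pC_ox · (W/L) = 7.2 mA/V².
KCL at the drain: ½ k_p (V_SG − |V_th|)² = (V_DD − V_SG)/R.
Let x = V_SG − 0.363. Then 190 x² + x − 9.447 = 0, giving x = 0.22 V (positive root), so V_SG = 0.583 V.
I_D = (V_DD − V_SG)/R = (9.81 − 0.583) / 52.8 = 0.175 mA.

I_D = 0.175 mA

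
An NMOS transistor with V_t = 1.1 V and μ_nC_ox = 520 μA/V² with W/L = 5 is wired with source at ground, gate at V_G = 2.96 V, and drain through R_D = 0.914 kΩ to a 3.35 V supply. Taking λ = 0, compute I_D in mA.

I_D = 2.86 mA

V_GS = V_G = 2.96 V, so V_ov = 2.96 − 1.1 = 1.86 V.
k_n = μ_nC_ox · (W/L) = 2.6 mA/V².
Assume saturation: I_D = ½ k_n V_ov² = 0.5 × 2.6 × 1.86² = 4.5 mA, giving V_DS = V_DD − I_D R_D = 3.35 − 4.5 × 0.914 = -0.761 V.
But -0.761 V < V_ov = 1.86 V, so the device is actually in triode.
In triode I_D = k_n[V_ov V_DS − ½ V_DS²] and I_D = (V_DD − V_DS)/R_D. Equating: 1.19 V_DS² − 5.42 V_DS + 3.35 = 0, giving V_DS = 0.737 V (the root below V_ov).
I_D = (3.35 − 0.737) / 0.914 = 2.86 mA.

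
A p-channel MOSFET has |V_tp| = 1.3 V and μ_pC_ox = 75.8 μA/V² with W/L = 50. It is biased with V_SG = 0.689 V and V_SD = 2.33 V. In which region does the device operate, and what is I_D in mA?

Cutoff; I_D = 0 mA

V_SG = 0.689 V < |V_tp| = 1.3 V, so the transistor is in cutoff.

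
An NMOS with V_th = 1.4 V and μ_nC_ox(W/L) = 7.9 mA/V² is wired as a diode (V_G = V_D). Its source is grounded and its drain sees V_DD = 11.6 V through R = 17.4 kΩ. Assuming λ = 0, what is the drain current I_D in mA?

I_D = 0.564 mA

With gate tied to drain, V_GS = V_DS ≥ V_GS − V_th, so the device is in saturation.
KCL at the drain: ½ k_n (V_GS − V_th)² = (V_DD − V_GS)/R.
Let x = V_GS − 1.4. Then 68.7 x² + x − 10.2 = 0, giving x = 0.378 V (positive root), so V_GS = 1.78 V.
I_D = (V_DD − V_GS)/R = (11.6 − 1.78) / 17.4 = 0.564 mA.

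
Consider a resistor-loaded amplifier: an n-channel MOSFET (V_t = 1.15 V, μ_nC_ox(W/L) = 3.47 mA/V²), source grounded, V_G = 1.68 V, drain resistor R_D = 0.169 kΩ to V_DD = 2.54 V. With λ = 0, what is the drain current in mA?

I_D = 0.487 mA

V_GS = V_G = 1.68 V, so V_ov = 1.68 − 1.15 = 0.53 V.
Assume saturation: I_D = ½ k_n V_ov² = 0.5 × 3.47 × 0.53² = 0.487 mA, giving V_DS = V_DD − I_D R_D = 2.54 − 0.487 × 0.169 = 2.46 V.
V_DS = 2.46 V ≥ V_ov = 0.53 V, confirming saturation.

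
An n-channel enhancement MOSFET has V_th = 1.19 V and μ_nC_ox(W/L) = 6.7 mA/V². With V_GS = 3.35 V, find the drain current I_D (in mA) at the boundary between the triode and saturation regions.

I_D = 15.6 mA

At the boundary V_DS = V_ov = V_GS − V_th = 3.35 − 1.19 = 2.16 V.
I_D = ½ k_n V_ov² = 0.5 × 6.7 × 2.16² = 15.6 mA.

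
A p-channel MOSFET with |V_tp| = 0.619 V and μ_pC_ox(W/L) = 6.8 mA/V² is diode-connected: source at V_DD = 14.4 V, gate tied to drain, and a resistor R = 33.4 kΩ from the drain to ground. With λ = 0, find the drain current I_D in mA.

I_D = 0.402 mA

With gate tied to drain, V_SG = V_SD ≥ V_SG − |V_tp|, so the device is in saturation.
KCL at the drain: ½ k_p (V_SG − |V_tp|)² = (V_DD − V_SG)/R.
Let x = V_SG − 0.619. Then 114 x² + x − 13.78 = 0, giving x = 0.344 V (positive root), so V_SG = 0.963 V.
I_D = (V_DD − V_SG)/R = (14.4 − 0.963) / 33.4 = 0.402 mA.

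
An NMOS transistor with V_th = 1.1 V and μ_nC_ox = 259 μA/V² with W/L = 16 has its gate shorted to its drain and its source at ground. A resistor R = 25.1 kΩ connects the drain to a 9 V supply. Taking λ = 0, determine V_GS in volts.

V_GS = 1.48 V

With gate tied to drain, V_GS = V_DS ≥ V_GS − V_th, so the device is in saturation.
k_n = μ_nC_ox · (W/L) = 4.144 mA/V².
KCL at the drain: ½ k_n (V_GS − V_th)² = (V_DD − V_GS)/R.
Let x = V_GS − 1.1. Then 52 x² + x − 7.9 = 0, giving x = 0.38 V (positive root), so V_GS = 1.48 V.
I_D = (V_DD − V_GS)/R = (9 − 1.48) / 25.1 = 0.3 mA.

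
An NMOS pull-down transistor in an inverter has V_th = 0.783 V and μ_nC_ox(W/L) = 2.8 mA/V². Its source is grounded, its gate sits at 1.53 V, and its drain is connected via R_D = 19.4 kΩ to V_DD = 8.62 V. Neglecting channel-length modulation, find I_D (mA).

I_D = 0.432 mA

V_GS = V_G = 1.53 V, so V_ov = 1.53 − 0.783 = 0.747 V.
Assume saturation: I_D = ½ k_n V_ov² = 0.5 × 2.8 × 0.747² = 0.781 mA, giving V_DS = V_DD − I_D R_D = 8.62 − 0.781 × 19.4 = -6.54 V.
But -6.54 V < V_ov = 0.747 V, so the device is actually in triode.
In triode I_D = k_n[V_ov V_DS − ½ V_DS²] and I_D = (V_DD − V_DS)/R_D. Equating: 27.2 V_DS² − 41.58 V_DS + 8.62 = 0, giving V_DS = 0.247 V (the root below V_ov).
I_D = (8.62 − 0.247) / 19.4 = 0.432 mA.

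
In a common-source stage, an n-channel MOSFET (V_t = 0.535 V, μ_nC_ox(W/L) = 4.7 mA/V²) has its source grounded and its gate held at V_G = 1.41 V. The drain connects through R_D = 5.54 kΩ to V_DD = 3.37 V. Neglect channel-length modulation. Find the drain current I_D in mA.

I_D = 0.580 mA

V_GS = V_G = 1.41 V, so V_ov = 1.41 − 0.535 = 0.875 V.
Assume saturation: I_D = ½ k_n V_ov² = 0.5 × 4.7 × 0.875² = 1.8 mA, giving V_DS = V_DD − I_D R_D = 3.37 − 1.8 × 5.54 = -6.6 V.
But -6.6 V < V_ov = 0.875 V, so the device is actually in triode.
In triode I_D = k_n[V_ov V_DS − ½ V_DS²] and I_D = (V_DD − V_DS)/R_D. Equating: 13 V_DS² − 23.78 V_DS + 3.37 = 0, giving V_DS = 0.155 V (the root below V_ov).
I_D = (3.37 − 0.155) / 5.54 = 0.58 mA.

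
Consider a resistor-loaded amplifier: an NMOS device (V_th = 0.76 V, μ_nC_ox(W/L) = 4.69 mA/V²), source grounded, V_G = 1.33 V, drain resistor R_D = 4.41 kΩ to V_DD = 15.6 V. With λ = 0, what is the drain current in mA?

I_D = 0.762 mA

V_GS = V_G = 1.33 V, so V_ov = 1.33 − 0.76 = 0.57 V.
Assume saturation: I_D = ½ k_n V_ov² = 0.5 × 4.69 × 0.57² = 0.762 mA, giving V_DS = V_DD − I_D R_D = 15.6 − 0.762 × 4.41 = 12.2 V.
V_DS = 12.2 V ≥ V_ov = 0.57 V, confirming saturation.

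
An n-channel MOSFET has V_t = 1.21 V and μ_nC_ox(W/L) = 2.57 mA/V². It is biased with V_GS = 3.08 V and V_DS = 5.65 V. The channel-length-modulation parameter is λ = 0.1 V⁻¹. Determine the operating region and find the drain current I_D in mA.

Saturation; I_D = 7.03 mA

V_ov = V_GS − V_t = 3.08 − 1.21 = 1.87 V.
Since V_DS = 5.65 V ≥ V_ov = 1.87 V, the device is in saturation.
I_D = ½ k_n V_ov² (1 + λ V_DS) = 0.5 × 2.57 × 1.87² × (1 + 0.1 × 5.65) = 7.03 mA.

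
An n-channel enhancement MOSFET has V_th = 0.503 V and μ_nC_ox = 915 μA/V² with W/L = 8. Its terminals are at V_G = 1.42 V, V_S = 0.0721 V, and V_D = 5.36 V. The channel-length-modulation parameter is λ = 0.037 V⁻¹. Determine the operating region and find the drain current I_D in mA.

Saturation; I_D = 3.12 mA

V_GS = V_G − V_S = 1.42 − 0.0721 = 1.35 V; V_DS = V_D − V_S = 5.36 − 0.0721 = 5.29 V.
k_n = μ_nC_ox · (W/L) = 7.32 mA/V².
V_ov = V_GS − V_th = 1.35 − 0.503 = 0.845 V.
Since V_DS = 5.29 V ≥ V_ov = 0.845 V, the device is in saturation.
I_D = ½ k_n V_ov² (1 + λ V_DS) = 0.5 × 7.32 × 0.845² × (1 + 0.037 × 5.29) = 3.12 mA.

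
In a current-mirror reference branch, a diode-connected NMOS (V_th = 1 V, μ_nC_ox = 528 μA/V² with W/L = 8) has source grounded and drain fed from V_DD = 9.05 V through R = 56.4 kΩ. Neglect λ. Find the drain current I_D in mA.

With gate tied to drain, V_GS = V_DS ≥ V_GS − V_th, so the device is in saturation.
k_n = μ_nC_ox · (W/L) = 4.224 mA/V².
KCL at the drain: ½ k_n (V_GS − V_th)² = (V_DD − V_GS)/R.
Let x = V_GS − 1. Then 119 x² + x − 8.05 = 0, giving x = 0.256 V (positive root), so V_GS = 1.26 V.
I_D = (V_DD − V_GS)/R = (9.05 − 1.26) / 56.4 = 0.138 mA.

I_D = 0.138 mA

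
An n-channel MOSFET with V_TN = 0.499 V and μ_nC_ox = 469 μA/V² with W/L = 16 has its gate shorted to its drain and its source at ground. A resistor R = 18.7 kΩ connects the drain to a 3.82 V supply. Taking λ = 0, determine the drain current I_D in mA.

I_D = 0.166 mA

With gate tied to drain, V_GS = V_DS ≥ V_GS − V_TN, so the device is in saturation.
k_n = μ_nC_ox · (W/L) = 7.504 mA/V².
KCL at the drain: ½ k_n (V_GS − V_TN)² = (V_DD − V_GS)/R.
Let x = V_GS − 0.499. Then 70.2 x² + x − 3.321 = 0, giving x = 0.211 V (positive root), so V_GS = 0.71 V.
I_D = (V_DD − V_GS)/R = (3.82 − 0.71) / 18.7 = 0.166 mA.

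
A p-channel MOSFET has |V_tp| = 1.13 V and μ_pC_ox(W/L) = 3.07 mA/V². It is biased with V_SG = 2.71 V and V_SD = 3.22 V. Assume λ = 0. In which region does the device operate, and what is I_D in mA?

Saturation; I_D = 3.83 mA

V_ov = V_SG − |V_tp| = 2.71 − 1.13 = 1.58 V.
Since V_SD = 3.22 V ≥ V_ov = 1.58 V, the device is in saturation.
I_D = ½ k_p V_ov² = 0.5 × 3.07 × 1.58² = 3.83 mA.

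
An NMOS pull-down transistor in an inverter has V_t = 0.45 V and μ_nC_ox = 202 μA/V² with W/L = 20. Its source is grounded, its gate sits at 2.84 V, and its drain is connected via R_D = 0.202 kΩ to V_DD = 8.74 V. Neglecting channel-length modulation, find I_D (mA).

I_D = 11.5 mA

V_GS = V_G = 2.84 V, so V_ov = 2.84 − 0.45 = 2.39 V.
k_n = μ_nC_ox · (W/L) = 4.04 mA/V².
Assume saturation: I_D = ½ k_n V_ov² = 0.5 × 4.04 × 2.39² = 11.5 mA, giving V_DS = V_DD − I_D R_D = 8.74 − 11.5 × 0.202 = 6.41 V.
V_DS = 6.41 V ≥ V_ov = 2.39 V, confirming saturation.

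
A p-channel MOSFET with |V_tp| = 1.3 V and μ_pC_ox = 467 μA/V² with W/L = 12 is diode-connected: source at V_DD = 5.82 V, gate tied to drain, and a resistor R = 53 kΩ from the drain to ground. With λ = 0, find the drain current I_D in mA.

I_D = 0.0821 mA

With gate tied to drain, V_SG = V_SD ≥ V_SG − |V_tp|, so the device is in saturation.
k_p = μ_pC_ox · (W/L) = 5.604 mA/V².
KCL at the drain: ½ k_p (V_SG − |V_tp|)² = (V_DD − V_SG)/R.
Let x = V_SG − 1.3. Then 149 x² + x − 4.52 = 0, giving x = 0.171 V (positive root), so V_SG = 1.47 V.
I_D = (V_DD − V_SG)/R = (5.82 − 1.47) / 53 = 0.0821 mA.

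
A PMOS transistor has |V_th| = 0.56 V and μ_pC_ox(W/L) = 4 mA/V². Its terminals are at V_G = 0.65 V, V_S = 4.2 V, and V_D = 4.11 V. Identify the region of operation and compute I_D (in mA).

V_SG = V_S − V_G = 4.2 − 0.65 = 3.55 V; V_SD = V_S − V_D = 4.2 − 4.11 = 0.09 V.
V_ov = V_SG − |V_th| = 3.55 − 0.56 = 2.99 V.
Since V_SD = 0.09 V < V_ov = 2.99 V, the device is in the triode region.
I_D = k_p [V_ov · V_SD − ½ V_SD²] = 4 × [2.99 × 0.09 − 0.5 × 0.09²] = 1.06 mA.

Triode; I_D = 1.06 mA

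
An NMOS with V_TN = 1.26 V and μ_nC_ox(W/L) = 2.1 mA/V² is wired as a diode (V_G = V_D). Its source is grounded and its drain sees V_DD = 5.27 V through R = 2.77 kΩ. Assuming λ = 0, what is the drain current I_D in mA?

With gate tied to drain, V_GS = V_DS ≥ V_GS − V_TN, so the device is in saturation.
KCL at the drain: ½ k_n (V_GS − V_TN)² = (V_DD − V_GS)/R.
Let x = V_GS − 1.26. Then 2.91 x² + x − 4.01 = 0, giving x = 1.01 V (positive root), so V_GS = 2.27 V.
I_D = (V_DD − V_GS)/R = (5.27 − 2.27) / 2.77 = 1.08 mA.

I_D = 1.08 mA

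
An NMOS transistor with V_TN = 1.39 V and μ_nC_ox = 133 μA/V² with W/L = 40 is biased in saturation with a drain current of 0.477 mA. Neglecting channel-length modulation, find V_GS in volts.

V_GS = 1.81 V

k_n = μ_nC_ox · (W/L) = 5.32 mA/V².
In saturation I_D = ½ k_n (V_GS − V_TN)², so V_GS − V_TN = √(2 I_D / k_n) = √(2 × 0.477 / 5.32) = 0.423 V.
V_GS = 1.39 + 0.423 = 1.81 V.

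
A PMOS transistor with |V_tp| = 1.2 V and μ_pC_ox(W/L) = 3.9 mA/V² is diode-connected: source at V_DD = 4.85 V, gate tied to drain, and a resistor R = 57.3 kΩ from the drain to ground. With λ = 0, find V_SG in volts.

With gate tied to drain, V_SG = V_SD ≥ V_SG − |V_tp|, so the device is in saturation.
KCL at the drain: ½ k_p (V_SG − |V_tp|)² = (V_DD − V_SG)/R.
Let x = V_SG − 1.2. Then 112 x² + x − 3.65 = 0, giving x = 0.176 V (positive root), so V_SG = 1.38 V.
I_D = (V_DD − V_SG)/R = (4.85 − 1.38) / 57.3 = 0.0606 mA.

V_SG = 1.38 V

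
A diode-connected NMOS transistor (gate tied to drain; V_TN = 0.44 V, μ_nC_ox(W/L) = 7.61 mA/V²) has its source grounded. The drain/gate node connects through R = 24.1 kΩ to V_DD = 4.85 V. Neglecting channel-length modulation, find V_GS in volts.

With gate tied to drain, V_GS = V_DS ≥ V_GS − V_TN, so the device is in saturation.
KCL at the drain: ½ k_n (V_GS − V_TN)² = (V_DD − V_GS)/R.
Let x = V_GS − 0.44. Then 91.7 x² + x − 4.41 = 0, giving x = 0.214 V (positive root), so V_GS = 0.654 V.
I_D = (V_DD − V_GS)/R = (4.85 − 0.654) / 24.1 = 0.174 mA.

V_GS = 0.654 V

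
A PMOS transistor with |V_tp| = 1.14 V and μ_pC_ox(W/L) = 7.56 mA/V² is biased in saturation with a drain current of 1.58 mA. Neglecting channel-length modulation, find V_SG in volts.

In saturation I_D = ½ k_p (V_SG − |V_tp|)², so V_SG − |V_tp| = √(2 I_D / k_p) = √(2 × 1.58 / 7.56) = 0.647 V.
V_SG = 1.14 + 0.647 = 1.79 V.

V_SG = 1.79 V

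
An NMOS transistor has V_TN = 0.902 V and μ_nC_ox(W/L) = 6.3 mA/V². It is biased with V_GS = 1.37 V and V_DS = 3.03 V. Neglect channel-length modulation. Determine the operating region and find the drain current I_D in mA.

V_ov = V_GS − V_TN = 1.37 − 0.902 = 0.468 V.
Since V_DS = 3.03 V ≥ V_ov = 0.468 V, the device is in saturation.
I_D = ½ k_n V_ov² = 0.5 × 6.3 × 0.468² = 0.69 mA.

Saturation; I_D = 0.690 mA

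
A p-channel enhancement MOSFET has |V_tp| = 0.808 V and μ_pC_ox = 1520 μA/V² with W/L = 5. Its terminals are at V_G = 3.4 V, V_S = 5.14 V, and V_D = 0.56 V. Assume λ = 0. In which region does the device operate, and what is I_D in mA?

Saturation; I_D = 3.30 mA

V_SG = V_S − V_G = 5.14 − 3.4 = 1.74 V; V_SD = V_S − V_D = 5.14 − 0.56 = 4.58 V.
k_p = μ_pC_ox · (W/L) = 7.6 mA/V².
V_ov = V_SG − |V_tp| = 1.74 − 0.808 = 0.932 V.
Since V_SD = 4.58 V ≥ V_ov = 0.932 V, the device is in saturation.
I_D = ½ k_p V_ov² = 0.5 × 7.6 × 0.932² = 3.3 mA.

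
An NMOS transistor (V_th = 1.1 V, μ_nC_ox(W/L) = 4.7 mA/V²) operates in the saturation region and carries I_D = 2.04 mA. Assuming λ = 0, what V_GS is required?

In saturation I_D = ½ k_n (V_GS − V_th)², so V_GS − V_th = √(2 I_D / k_n) = √(2 × 2.04 / 4.7) = 0.932 V.
V_GS = 1.1 + 0.932 = 2.03 V.

V_GS = 2.03 V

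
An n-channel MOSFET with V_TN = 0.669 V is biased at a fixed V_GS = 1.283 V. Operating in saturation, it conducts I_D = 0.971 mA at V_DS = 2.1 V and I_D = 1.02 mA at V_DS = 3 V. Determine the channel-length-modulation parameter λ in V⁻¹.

With V_GS fixed, I_D ∝ (1 + λ V_DS) in saturation, so I_D2/I_D1 = (1 + λ V_DS2)/(1 + λ V_DS1).
1.02/0.971 = 1.05 = (1 + 3 λ)/(1 + 2.1 λ).
Solving: λ (I_D1 V_DS2 − I_D2 V_DS1) = I_D2 − I_D1, so λ = (1.02 − 0.971) / (0.971 × 3 − 1.02 × 2.1) = 0.049 / 0.771 = 0.0636 V⁻¹.

λ = 0.0636 V⁻¹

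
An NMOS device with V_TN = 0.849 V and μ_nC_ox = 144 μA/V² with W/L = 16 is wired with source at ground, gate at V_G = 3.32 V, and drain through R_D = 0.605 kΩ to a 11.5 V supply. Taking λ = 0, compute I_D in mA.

V_GS = V_G = 3.32 V, so V_ov = 3.32 − 0.849 = 2.47 V.
k_n = μ_nC_ox · (W/L) = 2.304 mA/V².
Assume saturation: I_D = ½ k_n V_ov² = 0.5 × 2.304 × 2.47² = 7.03 mA, giving V_DS = V_DD − I_D R_D = 11.5 − 7.03 × 0.605 = 7.24 V.
V_DS = 7.24 V ≥ V_ov = 2.47 V, confirming saturation.

I_D = 7.03 mA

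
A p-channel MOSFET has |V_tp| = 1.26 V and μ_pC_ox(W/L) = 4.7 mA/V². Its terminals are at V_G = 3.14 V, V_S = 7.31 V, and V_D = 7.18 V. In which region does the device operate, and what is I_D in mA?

Triode; I_D = 1.74 mA

V_SG = V_S − V_G = 7.31 − 3.14 = 4.17 V; V_SD = V_S − V_D = 7.31 − 7.18 = 0.13 V.
V_ov = V_SG − |V_tp| = 4.17 − 1.26 = 2.91 V.
Since V_SD = 0.13 V < V_ov = 2.91 V, the device is in the triode region.
I_D = k_p [V_ov · V_SD − ½ V_SD²] = 4.7 × [2.91 × 0.13 − 0.5 × 0.13²] = 1.74 mA.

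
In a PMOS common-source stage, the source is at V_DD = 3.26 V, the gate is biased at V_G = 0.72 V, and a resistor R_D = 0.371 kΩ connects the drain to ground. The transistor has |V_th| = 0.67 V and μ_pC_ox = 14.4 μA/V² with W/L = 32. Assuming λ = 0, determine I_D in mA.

I_D = 0.806 mA

V_SG = V_DD − V_G = 3.26 − 0.72 = 2.54 V, so V_ov = 2.54 − 0.67 = 1.87 V.
k_p = μ_pC_ox · (W/L) = 0.4608 mA/V².
Assume saturation: I_D = ½ k_p V_ov² = 0.5 × 0.4608 × 1.87² = 0.806 mA, giving V_SD = V_DD − I_D R_D = 3.26 − 0.806 × 0.371 = 2.96 V.
V_SD = 2.96 V ≥ V_ov = 1.87 V, confirming saturation.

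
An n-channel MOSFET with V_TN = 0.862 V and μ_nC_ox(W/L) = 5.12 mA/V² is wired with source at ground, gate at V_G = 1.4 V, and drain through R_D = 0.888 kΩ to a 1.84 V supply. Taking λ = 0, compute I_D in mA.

I_D = 0.741 mA

V_GS = V_G = 1.4 V, so V_ov = 1.4 − 0.862 = 0.538 V.
Assume saturation: I_D = ½ k_n V_ov² = 0.5 × 5.12 × 0.538² = 0.741 mA, giving V_DS = V_DD − I_D R_D = 1.84 − 0.741 × 0.888 = 1.18 V.
V_DS = 1.18 V ≥ V_ov = 0.538 V, confirming saturation.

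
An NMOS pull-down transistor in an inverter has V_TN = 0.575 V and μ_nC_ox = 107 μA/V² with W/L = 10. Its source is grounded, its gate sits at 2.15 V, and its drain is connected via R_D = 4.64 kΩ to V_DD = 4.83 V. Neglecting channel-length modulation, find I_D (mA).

I_D = 0.895 mA

V_GS = V_G = 2.15 V, so V_ov = 2.15 − 0.575 = 1.57 V.
k_n = μ_nC_ox · (W/L) = 1.07 mA/V².
Assume saturation: I_D = ½ k_n V_ov² = 0.5 × 1.07 × 1.57² = 1.33 mA, giving V_DS = V_DD − I_D R_D = 4.83 − 1.33 × 4.64 = -1.33 V.
But -1.33 V < V_ov = 1.57 V, so the device is actually in triode.
In triode I_D = k_n[V_ov V_DS − ½ V_DS²] and I_D = (V_DD − V_DS)/R_D. Equating: 2.48 V_DS² − 8.82 V_DS + 4.83 = 0, giving V_DS = 0.676 V (the root below V_ov).
I_D = (4.83 − 0.676) / 4.64 = 0.895 mA.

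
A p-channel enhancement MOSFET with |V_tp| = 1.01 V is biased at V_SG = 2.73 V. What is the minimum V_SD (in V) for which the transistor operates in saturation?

The boundary between triode and saturation is V_SD = V_SG − |V_tp| = V_ov.
V_ov = 2.73 − 1.01 = 1.72 V.

V_SD,sat = 1.72 V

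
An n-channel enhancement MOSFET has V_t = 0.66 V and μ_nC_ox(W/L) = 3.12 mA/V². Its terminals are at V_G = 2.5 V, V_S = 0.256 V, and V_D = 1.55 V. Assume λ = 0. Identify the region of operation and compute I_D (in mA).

Triode; I_D = 3.78 mA

V_GS = V_G − V_S = 2.5 − 0.256 = 2.24 V; V_DS = V_D − V_S = 1.55 − 0.256 = 1.29 V.
V_ov = V_GS − V_t = 2.24 − 0.66 = 1.58 V.
Since V_DS = 1.29 V < V_ov = 1.58 V, the device is in the triode region.
I_D = k_n [V_ov · V_DS − ½ V_DS²] = 3.12 × [1.58 × 1.29 − 0.5 × 1.29²] = 3.78 mA.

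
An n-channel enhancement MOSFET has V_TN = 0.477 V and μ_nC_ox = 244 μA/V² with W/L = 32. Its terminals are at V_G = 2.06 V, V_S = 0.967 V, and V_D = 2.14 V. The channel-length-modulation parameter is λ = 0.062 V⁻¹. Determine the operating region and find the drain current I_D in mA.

V_GS = V_G − V_S = 2.06 − 0.967 = 1.09 V; V_DS = V_D − V_S = 2.14 − 0.967 = 1.17 V.
k_n = μ_nC_ox · (W/L) = 7.808 mA/V².
V_ov = V_GS − V_TN = 1.09 − 0.477 = 0.616 V.
Since V_DS = 1.17 V ≥ V_ov = 0.616 V, the device is in saturation.
I_D = ½ k_n V_ov² (1 + λ V_DS) = 0.5 × 7.808 × 0.616² × (1 + 0.062 × 1.17) = 1.59 mA.

Saturation; I_D = 1.59 mA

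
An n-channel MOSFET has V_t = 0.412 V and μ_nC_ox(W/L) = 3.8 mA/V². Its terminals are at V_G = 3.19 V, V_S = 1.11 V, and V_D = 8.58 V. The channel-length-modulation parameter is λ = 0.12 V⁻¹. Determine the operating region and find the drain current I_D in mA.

Saturation; I_D = 10.0 mA

V_GS = V_G − V_S = 3.19 − 1.11 = 2.08 V; V_DS = V_D − V_S = 8.58 − 1.11 = 7.47 V.
V_ov = V_GS − V_t = 2.08 − 0.412 = 1.67 V.
Since V_DS = 7.47 V ≥ V_ov = 1.67 V, the device is in saturation.
I_D = ½ k_n V_ov² (1 + λ V_DS) = 0.5 × 3.8 × 1.67² × (1 + 0.12 × 7.47) = 10 mA.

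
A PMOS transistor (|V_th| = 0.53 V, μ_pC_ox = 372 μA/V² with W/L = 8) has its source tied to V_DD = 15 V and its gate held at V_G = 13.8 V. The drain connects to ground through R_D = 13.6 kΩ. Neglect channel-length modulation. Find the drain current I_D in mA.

I_D = 0.668 mA

V_SG = V_DD − V_G = 15 − 13.8 = 1.2 V, so V_ov = 1.2 − 0.53 = 0.67 V.
k_p = μ_pC_ox · (W/L) = 2.976 mA/V².
Assume saturation: I_D = ½ k_p V_ov² = 0.5 × 2.976 × 0.67² = 0.668 mA, giving V_SD = V_DD − I_D R_D = 15 − 0.668 × 13.6 = 5.92 V.
V_SD = 5.92 V ≥ V_ov = 0.67 V, confirming saturation.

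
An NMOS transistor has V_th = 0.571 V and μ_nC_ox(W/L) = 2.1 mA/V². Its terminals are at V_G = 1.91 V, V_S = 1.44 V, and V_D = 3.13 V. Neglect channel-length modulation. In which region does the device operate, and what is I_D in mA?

Cutoff; I_D = 0 mA

V_GS = V_G − V_S = 1.91 − 1.44 = 0.47 V; V_DS = V_D − V_S = 3.13 − 1.44 = 1.69 V.
V_GS = 0.47 V < V_th = 0.571 V, so the transistor is in cutoff.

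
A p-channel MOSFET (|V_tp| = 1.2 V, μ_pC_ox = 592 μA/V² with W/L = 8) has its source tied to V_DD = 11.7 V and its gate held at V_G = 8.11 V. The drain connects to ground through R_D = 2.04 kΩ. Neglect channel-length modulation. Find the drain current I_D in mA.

V_SG = V_DD − V_G = 11.7 − 8.11 = 3.59 V, so V_ov = 3.59 − 1.2 = 2.39 V.
k_p = μ_pC_ox · (W/L) = 4.736 mA/V².
Assume saturation: I_D = ½ k_p V_ov² = 0.5 × 4.736 × 2.39² = 13.5 mA, giving V_SD = V_DD − I_D R_D = 11.7 − 13.5 × 2.04 = -15.9 V.
But -15.9 V < V_ov = 2.39 V, so the device is actually in triode.
In triode I_D = k_p[V_ov V_SD − ½ V_SD²] and I_D = (V_DD − V_SD)/R_D. Equating: 4.83 V_SD² − 24.09 V_SD + 11.7 = 0, giving V_SD = 0.545 V (the root below V_ov).
I_D = (11.7 − 0.545) / 2.04 = 5.47 mA.

I_D = 5.47 mA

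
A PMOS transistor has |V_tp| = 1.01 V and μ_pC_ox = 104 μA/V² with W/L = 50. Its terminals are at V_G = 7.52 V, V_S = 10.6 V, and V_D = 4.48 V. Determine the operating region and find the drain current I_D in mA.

V_SG = V_S − V_G = 10.6 − 7.52 = 3.08 V; V_SD = V_S − V_D = 10.6 − 4.48 = 6.12 V.
k_p = μ_pC_ox · (W/L) = 5.2 mA/V².
V_ov = V_SG − |V_tp| = 3.08 − 1.01 = 2.07 V.
Since V_SD = 6.12 V ≥ V_ov = 2.07 V, the device is in saturation.
I_D = ½ k_p V_ov² = 0.5 × 5.2 × 2.07² = 11.1 mA.

Saturation; I_D = 11.1 mA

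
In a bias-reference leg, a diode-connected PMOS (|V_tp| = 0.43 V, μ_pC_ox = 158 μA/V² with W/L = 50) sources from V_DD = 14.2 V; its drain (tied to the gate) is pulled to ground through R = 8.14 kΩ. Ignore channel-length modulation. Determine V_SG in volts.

With gate tied to drain, V_SG = V_SD ≥ V_SG − |V_tp|, so the device is in saturation.
k_p = μ_pC_ox · (W/L) = 7.9 mA/V².
KCL at the drain: ½ k_p (V_SG − |V_tp|)² = (V_DD − V_SG)/R.
Let x = V_SG − 0.43. Then 32.2 x² + x − 13.77 = 0, giving x = 0.639 V (positive root), so V_SG = 1.07 V.
I_D = (V_DD − V_SG)/R = (14.2 − 1.07) / 8.14 = 1.61 mA.

V_SG = 1.07 V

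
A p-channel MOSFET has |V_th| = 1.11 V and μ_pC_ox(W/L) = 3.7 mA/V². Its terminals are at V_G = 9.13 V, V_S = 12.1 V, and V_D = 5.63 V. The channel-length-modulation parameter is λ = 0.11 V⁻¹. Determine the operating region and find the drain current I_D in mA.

Saturation; I_D = 11.0 mA

V_SG = V_S − V_G = 12.1 − 9.13 = 2.97 V; V_SD = V_S − V_D = 12.1 − 5.63 = 6.47 V.
V_ov = V_SG − |V_th| = 2.97 − 1.11 = 1.86 V.
Since V_SD = 6.47 V ≥ V_ov = 1.86 V, the device is in saturation.
I_D = ½ k_p V_ov² (1 + λ V_SD) = 0.5 × 3.7 × 1.86² × (1 + 0.11 × 6.47) = 11 mA.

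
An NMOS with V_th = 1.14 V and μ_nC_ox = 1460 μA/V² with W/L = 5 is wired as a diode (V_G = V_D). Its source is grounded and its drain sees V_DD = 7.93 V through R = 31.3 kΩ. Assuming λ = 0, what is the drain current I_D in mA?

With gate tied to drain, V_GS = V_DS ≥ V_GS − V_th, so the device is in saturation.
k_n = μ_nC_ox · (W/L) = 7.3 mA/V².
KCL at the drain: ½ k_n (V_GS − V_th)² = (V_DD − V_GS)/R.
Let x = V_GS − 1.14. Then 114 x² + x − 6.79 = 0, giving x = 0.239 V (positive root), so V_GS = 1.38 V.
I_D = (V_DD − V_GS)/R = (7.93 − 1.38) / 31.3 = 0.209 mA.

I_D = 0.209 mA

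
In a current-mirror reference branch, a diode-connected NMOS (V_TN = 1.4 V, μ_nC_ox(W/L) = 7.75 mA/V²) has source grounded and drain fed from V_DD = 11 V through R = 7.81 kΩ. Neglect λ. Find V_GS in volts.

V_GS = 1.95 V

With gate tied to drain, V_GS = V_DS ≥ V_GS − V_TN, so the device is in saturation.
KCL at the drain: ½ k_n (V_GS − V_TN)² = (V_DD − V_GS)/R.
Let x = V_GS − 1.4. Then 30.3 x² + x − 9.6 = 0, giving x = 0.547 V (positive root), so V_GS = 1.95 V.
I_D = (V_DD − V_GS)/R = (11 − 1.95) / 7.81 = 1.16 mA.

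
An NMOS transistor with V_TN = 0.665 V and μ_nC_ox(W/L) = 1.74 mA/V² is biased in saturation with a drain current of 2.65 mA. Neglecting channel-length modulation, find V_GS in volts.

V_GS = 2.41 V

In saturation I_D = ½ k_n (V_GS − V_TN)², so V_GS − V_TN = √(2 I_D / k_n) = √(2 × 2.65 / 1.74) = 1.75 V.
V_GS = 0.665 + 1.75 = 2.41 V.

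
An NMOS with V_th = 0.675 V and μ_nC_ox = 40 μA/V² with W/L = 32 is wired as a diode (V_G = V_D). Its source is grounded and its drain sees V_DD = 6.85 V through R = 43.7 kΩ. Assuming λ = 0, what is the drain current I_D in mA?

I_D = 0.131 mA

With gate tied to drain, V_GS = V_DS ≥ V_GS − V_th, so the device is in saturation.
k_n = μ_nC_ox · (W/L) = 1.28 mA/V².
KCL at the drain: ½ k_n (V_GS − V_th)² = (V_DD − V_GS)/R.
Let x = V_GS − 0.675. Then 28 x² + x − 6.175 = 0, giving x = 0.452 V (positive root), so V_GS = 1.13 V.
I_D = (V_DD − V_GS)/R = (6.85 − 1.13) / 43.7 = 0.131 mA.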